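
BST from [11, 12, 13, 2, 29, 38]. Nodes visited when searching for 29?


BST root = 11
Search for 29: compare at each node
Path: [11, 12, 13, 29]


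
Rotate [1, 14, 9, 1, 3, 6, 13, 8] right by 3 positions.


Right rotate by 3: [6, 13, 8, 1, 14, 9, 1, 3]


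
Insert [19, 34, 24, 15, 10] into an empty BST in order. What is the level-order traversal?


Root = 19; build tree by BST insertion.
Level-Order traversal: [19, 15, 34, 10, 24]


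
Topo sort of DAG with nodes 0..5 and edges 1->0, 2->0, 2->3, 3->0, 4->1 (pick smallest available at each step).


Kahn's algorithm, process smallest node first
Order: [2, 3, 4, 1, 0, 5]


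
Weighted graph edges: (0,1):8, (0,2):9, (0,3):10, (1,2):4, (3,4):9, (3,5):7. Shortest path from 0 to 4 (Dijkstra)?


Dijkstra from 0:
Distances: {0: 0, 1: 8, 2: 9, 3: 10, 4: 19, 5: 17}
Shortest distance to 4 = 19, path = [0, 3, 4]


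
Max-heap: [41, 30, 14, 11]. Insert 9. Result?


Append 9: [41, 30, 14, 11, 9]
Bubble up: no swaps needed
Result: [41, 30, 14, 11, 9]


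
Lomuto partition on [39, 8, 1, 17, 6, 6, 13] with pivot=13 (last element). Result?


Elements <= 13 go left of pivot.
Result: [8, 1, 6, 6, 13, 17, 39], pivot at index 4


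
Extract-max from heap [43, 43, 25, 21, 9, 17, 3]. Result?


Max = 43
Replace root with last, heapify down
Resulting heap: [43, 21, 25, 3, 9, 17]


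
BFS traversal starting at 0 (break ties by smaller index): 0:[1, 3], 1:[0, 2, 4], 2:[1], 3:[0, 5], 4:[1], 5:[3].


BFS queue: start with [0]
Visit order: [0, 1, 3, 2, 4, 5]


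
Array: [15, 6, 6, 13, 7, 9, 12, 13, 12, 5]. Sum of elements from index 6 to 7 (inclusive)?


Prefix sums: [0, 15, 21, 27, 40, 47, 56, 68, 81, 93, 98]
Sum[6..7] = prefix[8] - prefix[6] = 81 - 56 = 25


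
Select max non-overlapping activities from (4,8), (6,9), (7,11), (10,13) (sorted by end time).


Greedy: pick earliest-ending, then skip overlaps.
Selected (2 activities): [(4, 8), (10, 13)]


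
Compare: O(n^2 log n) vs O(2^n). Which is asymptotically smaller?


n^2 log n grows slower than exponential
O(n^2 log n) is asymptotically smaller; O(2^n) grows faster


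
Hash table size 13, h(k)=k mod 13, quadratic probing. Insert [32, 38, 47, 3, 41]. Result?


Insertions: 32->slot 6; 38->slot 12; 47->slot 8; 3->slot 3; 41->slot 2
Table: [None, None, 41, 3, None, None, 32, None, 47, None, None, None, 38]


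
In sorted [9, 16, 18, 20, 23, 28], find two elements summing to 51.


Two pointers: lo=0, hi=5
Found pair: (23, 28) summing to 51


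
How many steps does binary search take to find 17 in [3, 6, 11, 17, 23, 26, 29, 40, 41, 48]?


Search for 17:
[0,9] mid=4 arr[4]=23
[0,3] mid=1 arr[1]=6
[2,3] mid=2 arr[2]=11
[3,3] mid=3 arr[3]=17
Total: 4 comparisons


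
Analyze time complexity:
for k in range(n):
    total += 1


Per nesting level: O(n) = O(n)
Complexity: O(n)


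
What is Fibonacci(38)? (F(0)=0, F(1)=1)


F(n)=F(n-1)+F(n-2)
...F(36)=14930352, F(37)=24157817, F(38)=39088169


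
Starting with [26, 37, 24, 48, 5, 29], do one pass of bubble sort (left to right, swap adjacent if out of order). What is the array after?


After one pass: [26, 24, 37, 5, 29, 48]


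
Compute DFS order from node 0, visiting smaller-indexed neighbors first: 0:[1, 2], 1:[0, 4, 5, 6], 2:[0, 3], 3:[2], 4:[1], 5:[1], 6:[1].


DFS stack-based: start with [0]
Visit order: [0, 1, 4, 5, 6, 2, 3]


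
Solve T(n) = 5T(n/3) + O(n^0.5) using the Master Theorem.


a=5, b=3, c=0.5. log_3(5)=1.465 > c=0.5. Case 1: O(n^log_b(a)) = O(n^1.465)
Complexity: O(n^1.465)


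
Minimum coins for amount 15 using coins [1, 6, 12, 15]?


dp[0]=0; dp[i]=1+min(dp[i-c] for c in coins)
...dp[10]=5, dp[11]=6, dp[12]=1, dp[13]=2, dp[14]=3, dp[15]=1
Minimum coins for 15 = 1


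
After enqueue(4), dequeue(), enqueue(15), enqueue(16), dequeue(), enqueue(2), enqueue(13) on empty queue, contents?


enqueue(4) -> [4]
dequeue() returns 4 -> []
enqueue(15) -> [15]
enqueue(16) -> [15, 16]
dequeue() returns 15 -> [16]
enqueue(2) -> [16, 2]
enqueue(13) -> [16, 2, 13]
Final queue (front to back): [16, 2, 13]


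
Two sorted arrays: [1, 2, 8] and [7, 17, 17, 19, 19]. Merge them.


Compare heads, take smaller each step.
Merged: [1, 2, 7, 8, 17, 17, 19, 19]


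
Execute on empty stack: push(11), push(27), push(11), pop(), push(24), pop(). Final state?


push(11) -> [11]
push(27) -> [11, 27]
push(11) -> [11, 27, 11]
pop() returns 11 -> [11, 27]
push(24) -> [11, 27, 24]
pop() returns 24 -> [11, 27]
Final stack (bottom to top): [11, 27]


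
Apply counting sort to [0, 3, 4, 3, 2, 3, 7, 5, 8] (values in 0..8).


Count array: [1, 0, 1, 3, 1, 1, 0, 1, 1]
Reconstruct: [0, 2, 3, 3, 3, 4, 5, 7, 8]


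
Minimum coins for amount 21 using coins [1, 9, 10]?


dp[0]=0; dp[i]=1+min(dp[i-c] for c in coins)
...dp[16]=7, dp[17]=8, dp[18]=2, dp[19]=2, dp[20]=2, dp[21]=3
Minimum coins for 21 = 3


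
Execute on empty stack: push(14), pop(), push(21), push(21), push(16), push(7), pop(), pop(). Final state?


push(14) -> [14]
pop() returns 14 -> []
push(21) -> [21]
push(21) -> [21, 21]
push(16) -> [21, 21, 16]
push(7) -> [21, 21, 16, 7]
pop() returns 7 -> [21, 21, 16]
pop() returns 16 -> [21, 21]
Final stack (bottom to top): [21, 21]


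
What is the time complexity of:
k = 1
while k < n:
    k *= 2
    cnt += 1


Per nesting level: O(log n) = O(log n)
Complexity: O(log n)


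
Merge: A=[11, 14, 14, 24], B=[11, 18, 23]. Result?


Compare heads, take smaller each step.
Merged: [11, 11, 14, 14, 18, 23, 24]


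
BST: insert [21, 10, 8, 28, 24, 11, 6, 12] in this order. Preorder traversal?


Root = 21; build tree by BST insertion.
Preorder traversal: [21, 10, 8, 6, 11, 12, 28, 24]


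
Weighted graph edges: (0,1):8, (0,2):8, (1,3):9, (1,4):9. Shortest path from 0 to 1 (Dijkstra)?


Dijkstra from 0:
Distances: {0: 0, 1: 8, 2: 8, 3: 17, 4: 17}
Shortest distance to 1 = 8, path = [0, 1]


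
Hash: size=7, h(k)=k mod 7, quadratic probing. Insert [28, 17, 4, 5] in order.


Insertions: 28->slot 0; 17->slot 3; 4->slot 4; 5->slot 5
Table: [28, None, None, 17, 4, 5, None]


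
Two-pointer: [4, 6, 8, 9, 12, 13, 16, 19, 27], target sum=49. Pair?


Two pointers: lo=0, hi=8
No pair sums to 49


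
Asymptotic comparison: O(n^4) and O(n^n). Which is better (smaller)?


quartic grows slower than n^n
O(n^4) is asymptotically smaller; O(n^n) grows faster


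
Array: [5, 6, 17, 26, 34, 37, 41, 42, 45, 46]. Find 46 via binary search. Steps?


Search for 46:
[0,9] mid=4 arr[4]=34
[5,9] mid=7 arr[7]=42
[8,9] mid=8 arr[8]=45
[9,9] mid=9 arr[9]=46
Total: 4 comparisons


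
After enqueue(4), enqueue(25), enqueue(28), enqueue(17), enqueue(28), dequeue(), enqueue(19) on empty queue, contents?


enqueue(4) -> [4]
enqueue(25) -> [4, 25]
enqueue(28) -> [4, 25, 28]
enqueue(17) -> [4, 25, 28, 17]
enqueue(28) -> [4, 25, 28, 17, 28]
dequeue() returns 4 -> [25, 28, 17, 28]
enqueue(19) -> [25, 28, 17, 28, 19]
Final queue (front to back): [25, 28, 17, 28, 19]


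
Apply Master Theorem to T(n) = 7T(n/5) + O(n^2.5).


a=7, b=5, c=2.5. log_5(7)=1.209 < c=2.5. Case 3: O(n^c) = O(n^2.500)
Complexity: O(n^2.500)


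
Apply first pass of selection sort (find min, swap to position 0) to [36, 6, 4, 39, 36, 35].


After one pass: [4, 6, 36, 39, 36, 35]


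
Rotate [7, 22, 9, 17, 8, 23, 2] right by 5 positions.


Right rotate by 5: [9, 17, 8, 23, 2, 7, 22]


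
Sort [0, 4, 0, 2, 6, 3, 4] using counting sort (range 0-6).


Count array: [2, 0, 1, 1, 2, 0, 1]
Reconstruct: [0, 0, 2, 3, 4, 4, 6]


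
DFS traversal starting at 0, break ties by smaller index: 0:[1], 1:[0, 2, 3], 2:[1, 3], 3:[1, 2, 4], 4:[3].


DFS stack-based: start with [0]
Visit order: [0, 1, 2, 3, 4]


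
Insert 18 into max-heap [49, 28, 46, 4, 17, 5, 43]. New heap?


Append 18: [49, 28, 46, 4, 17, 5, 43, 18]
Bubble up: swap idx 7(18) with idx 3(4)
Result: [49, 28, 46, 18, 17, 5, 43, 4]


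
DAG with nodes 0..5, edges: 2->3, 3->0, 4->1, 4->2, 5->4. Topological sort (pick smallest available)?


Kahn's algorithm, process smallest node first
Order: [5, 4, 1, 2, 3, 0]


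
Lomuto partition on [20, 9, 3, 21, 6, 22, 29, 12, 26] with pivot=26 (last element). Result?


Elements <= 26 go left of pivot.
Result: [20, 9, 3, 21, 6, 22, 12, 26, 29], pivot at index 7


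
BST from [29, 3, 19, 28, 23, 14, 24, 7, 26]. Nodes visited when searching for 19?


BST root = 29
Search for 19: compare at each node
Path: [29, 3, 19]


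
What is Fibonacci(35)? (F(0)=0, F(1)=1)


F(n)=F(n-1)+F(n-2)
...F(33)=3524578, F(34)=5702887, F(35)=9227465


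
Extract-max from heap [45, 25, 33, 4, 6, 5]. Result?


Max = 45
Replace root with last, heapify down
Resulting heap: [33, 25, 5, 4, 6]


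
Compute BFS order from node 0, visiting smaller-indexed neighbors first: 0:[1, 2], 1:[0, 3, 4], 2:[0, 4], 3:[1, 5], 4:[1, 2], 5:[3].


BFS queue: start with [0]
Visit order: [0, 1, 2, 3, 4, 5]


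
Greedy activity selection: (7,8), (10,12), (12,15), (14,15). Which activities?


Greedy: pick earliest-ending, then skip overlaps.
Selected (3 activities): [(7, 8), (10, 12), (12, 15)]


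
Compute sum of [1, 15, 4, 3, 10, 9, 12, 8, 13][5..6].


Prefix sums: [0, 1, 16, 20, 23, 33, 42, 54, 62, 75]
Sum[5..6] = prefix[7] - prefix[5] = 54 - 33 = 21


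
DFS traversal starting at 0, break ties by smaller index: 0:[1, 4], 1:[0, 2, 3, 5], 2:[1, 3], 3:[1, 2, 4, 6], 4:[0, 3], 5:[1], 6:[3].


DFS stack-based: start with [0]
Visit order: [0, 1, 2, 3, 4, 6, 5]


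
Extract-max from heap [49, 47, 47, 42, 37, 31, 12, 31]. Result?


Max = 49
Replace root with last, heapify down
Resulting heap: [47, 42, 47, 31, 37, 31, 12]


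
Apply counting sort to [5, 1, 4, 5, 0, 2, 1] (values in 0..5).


Count array: [1, 2, 1, 0, 1, 2]
Reconstruct: [0, 1, 1, 2, 4, 5, 5]


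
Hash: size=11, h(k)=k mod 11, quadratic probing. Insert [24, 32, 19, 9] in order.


Insertions: 24->slot 2; 32->slot 10; 19->slot 8; 9->slot 9
Table: [None, None, 24, None, None, None, None, None, 19, 9, 32]


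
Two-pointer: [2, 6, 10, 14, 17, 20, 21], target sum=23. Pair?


Two pointers: lo=0, hi=6
Found pair: (2, 21) summing to 23


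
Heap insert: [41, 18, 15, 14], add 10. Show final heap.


Append 10: [41, 18, 15, 14, 10]
Bubble up: no swaps needed
Result: [41, 18, 15, 14, 10]


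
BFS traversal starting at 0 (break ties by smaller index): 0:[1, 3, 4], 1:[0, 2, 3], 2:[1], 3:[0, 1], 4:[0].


BFS queue: start with [0]
Visit order: [0, 1, 3, 4, 2]


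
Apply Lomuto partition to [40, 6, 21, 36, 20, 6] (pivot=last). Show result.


Elements <= 6 go left of pivot.
Result: [6, 6, 21, 36, 20, 40], pivot at index 1


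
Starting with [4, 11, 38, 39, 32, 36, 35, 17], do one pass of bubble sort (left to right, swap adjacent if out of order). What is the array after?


After one pass: [4, 11, 38, 32, 36, 35, 17, 39]


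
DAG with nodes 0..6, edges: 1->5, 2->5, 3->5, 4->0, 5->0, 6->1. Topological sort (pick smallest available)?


Kahn's algorithm, process smallest node first
Order: [2, 3, 4, 6, 1, 5, 0]


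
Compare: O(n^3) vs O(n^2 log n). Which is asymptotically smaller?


n^2 log n grows slower than cubic
O(n^2 log n) is asymptotically smaller; O(n^3) grows faster


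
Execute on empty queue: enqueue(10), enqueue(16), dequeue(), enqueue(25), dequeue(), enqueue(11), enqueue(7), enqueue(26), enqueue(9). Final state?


enqueue(10) -> [10]
enqueue(16) -> [10, 16]
dequeue() returns 10 -> [16]
enqueue(25) -> [16, 25]
dequeue() returns 16 -> [25]
enqueue(11) -> [25, 11]
enqueue(7) -> [25, 11, 7]
enqueue(26) -> [25, 11, 7, 26]
enqueue(9) -> [25, 11, 7, 26, 9]
Final queue (front to back): [25, 11, 7, 26, 9]


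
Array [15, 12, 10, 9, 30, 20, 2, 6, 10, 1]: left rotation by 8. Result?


Left rotate by 8: [10, 1, 15, 12, 10, 9, 30, 20, 2, 6]


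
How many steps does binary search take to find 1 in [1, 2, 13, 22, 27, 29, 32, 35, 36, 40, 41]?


Search for 1:
[0,10] mid=5 arr[5]=29
[0,4] mid=2 arr[2]=13
[0,1] mid=0 arr[0]=1
Total: 3 comparisons


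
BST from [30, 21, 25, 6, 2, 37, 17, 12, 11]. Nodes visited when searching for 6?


BST root = 30
Search for 6: compare at each node
Path: [30, 21, 6]


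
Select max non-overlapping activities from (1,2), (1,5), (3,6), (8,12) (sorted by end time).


Greedy: pick earliest-ending, then skip overlaps.
Selected (3 activities): [(1, 2), (3, 6), (8, 12)]


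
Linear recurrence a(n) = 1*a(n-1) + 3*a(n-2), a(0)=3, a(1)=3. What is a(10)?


Build bottom-up:
...a(8)=1524, a(9)=3477, a(10)=1*3477+3*1524=8049


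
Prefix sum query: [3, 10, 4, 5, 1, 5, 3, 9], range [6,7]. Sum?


Prefix sums: [0, 3, 13, 17, 22, 23, 28, 31, 40]
Sum[6..7] = prefix[8] - prefix[6] = 40 - 28 = 12


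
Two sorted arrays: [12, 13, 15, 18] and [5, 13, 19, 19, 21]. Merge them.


Compare heads, take smaller each step.
Merged: [5, 12, 13, 13, 15, 18, 19, 19, 21]


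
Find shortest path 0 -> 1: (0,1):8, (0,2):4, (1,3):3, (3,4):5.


Dijkstra from 0:
Distances: {0: 0, 1: 8, 2: 4, 3: 11, 4: 16}
Shortest distance to 1 = 8, path = [0, 1]


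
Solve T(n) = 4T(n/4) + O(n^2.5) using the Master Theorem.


a=4, b=4, c=2.5. log_4(4)=1 < c=2.5. Case 3: O(n^c) = O(n^2.500)
Complexity: O(n^2.500)


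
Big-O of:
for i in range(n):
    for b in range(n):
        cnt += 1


Per nesting level: O(n) * O(n) = O(n^2)
Complexity: O(n^2)


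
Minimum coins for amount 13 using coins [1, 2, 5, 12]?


dp[0]=0; dp[i]=1+min(dp[i-c] for c in coins)
...dp[8]=3, dp[9]=3, dp[10]=2, dp[11]=3, dp[12]=1, dp[13]=2
Minimum coins for 13 = 2


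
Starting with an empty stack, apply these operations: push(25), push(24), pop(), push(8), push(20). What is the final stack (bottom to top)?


push(25) -> [25]
push(24) -> [25, 24]
pop() returns 24 -> [25]
push(8) -> [25, 8]
push(20) -> [25, 8, 20]
Final stack (bottom to top): [25, 8, 20]


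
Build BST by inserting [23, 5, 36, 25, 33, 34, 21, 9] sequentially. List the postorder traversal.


Root = 23; build tree by BST insertion.
Postorder traversal: [9, 21, 5, 34, 33, 25, 36, 23]


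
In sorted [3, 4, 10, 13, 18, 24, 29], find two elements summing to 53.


Two pointers: lo=0, hi=6
Found pair: (24, 29) summing to 53


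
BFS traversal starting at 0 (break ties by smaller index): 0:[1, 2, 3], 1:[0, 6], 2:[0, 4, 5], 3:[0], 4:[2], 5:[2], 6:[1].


BFS queue: start with [0]
Visit order: [0, 1, 2, 3, 6, 4, 5]


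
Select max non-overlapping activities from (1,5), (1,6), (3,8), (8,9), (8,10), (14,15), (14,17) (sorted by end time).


Greedy: pick earliest-ending, then skip overlaps.
Selected (3 activities): [(1, 5), (8, 9), (14, 15)]


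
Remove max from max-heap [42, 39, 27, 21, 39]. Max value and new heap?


Max = 42
Replace root with last, heapify down
Resulting heap: [39, 39, 27, 21]


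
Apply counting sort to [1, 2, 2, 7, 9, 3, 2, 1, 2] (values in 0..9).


Count array: [0, 2, 4, 1, 0, 0, 0, 1, 0, 1]
Reconstruct: [1, 1, 2, 2, 2, 2, 3, 7, 9]


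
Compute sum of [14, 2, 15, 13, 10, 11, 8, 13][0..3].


Prefix sums: [0, 14, 16, 31, 44, 54, 65, 73, 86]
Sum[0..3] = prefix[4] - prefix[0] = 44 - 0 = 44


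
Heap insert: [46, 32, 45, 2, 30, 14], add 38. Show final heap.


Append 38: [46, 32, 45, 2, 30, 14, 38]
Bubble up: no swaps needed
Result: [46, 32, 45, 2, 30, 14, 38]


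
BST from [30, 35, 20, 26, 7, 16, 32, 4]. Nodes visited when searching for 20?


BST root = 30
Search for 20: compare at each node
Path: [30, 20]


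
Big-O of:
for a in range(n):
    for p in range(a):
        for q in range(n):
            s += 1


Per nesting level: O(n) * O(n) [triangular over a] * O(n) = O(n^3)
Complexity: O(n^3)


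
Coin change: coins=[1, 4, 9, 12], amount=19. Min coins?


dp[0]=0; dp[i]=1+min(dp[i-c] for c in coins)
...dp[14]=3, dp[15]=4, dp[16]=2, dp[17]=3, dp[18]=2, dp[19]=3
Minimum coins for 19 = 3


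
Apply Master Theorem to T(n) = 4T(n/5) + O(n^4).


a=4, b=5, c=4. log_5(4)=0.861 < c=4. Case 3: O(n^c) = O(n^4)
Complexity: O(n^4)


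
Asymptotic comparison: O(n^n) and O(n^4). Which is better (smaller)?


quartic grows slower than n^n
O(n^4) is asymptotically smaller; O(n^n) grows faster


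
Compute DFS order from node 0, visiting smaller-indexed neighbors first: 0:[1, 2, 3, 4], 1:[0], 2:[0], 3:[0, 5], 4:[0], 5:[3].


DFS stack-based: start with [0]
Visit order: [0, 1, 2, 3, 5, 4]


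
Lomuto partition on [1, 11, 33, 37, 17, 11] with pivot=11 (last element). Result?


Elements <= 11 go left of pivot.
Result: [1, 11, 11, 37, 17, 33], pivot at index 2


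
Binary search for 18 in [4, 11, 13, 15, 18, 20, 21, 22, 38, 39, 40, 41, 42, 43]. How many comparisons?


Search for 18:
[0,13] mid=6 arr[6]=21
[0,5] mid=2 arr[2]=13
[3,5] mid=4 arr[4]=18
Total: 3 comparisons


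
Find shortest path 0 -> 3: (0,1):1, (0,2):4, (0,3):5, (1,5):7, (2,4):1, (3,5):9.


Dijkstra from 0:
Distances: {0: 0, 1: 1, 2: 4, 3: 5, 4: 5, 5: 8}
Shortest distance to 3 = 5, path = [0, 3]


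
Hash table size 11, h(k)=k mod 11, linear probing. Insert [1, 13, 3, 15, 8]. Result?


Insertions: 1->slot 1; 13->slot 2; 3->slot 3; 15->slot 4; 8->slot 8
Table: [None, 1, 13, 3, 15, None, None, None, 8, None, None]


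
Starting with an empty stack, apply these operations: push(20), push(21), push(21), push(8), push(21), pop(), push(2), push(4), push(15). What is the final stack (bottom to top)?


push(20) -> [20]
push(21) -> [20, 21]
push(21) -> [20, 21, 21]
push(8) -> [20, 21, 21, 8]
push(21) -> [20, 21, 21, 8, 21]
pop() returns 21 -> [20, 21, 21, 8]
push(2) -> [20, 21, 21, 8, 2]
push(4) -> [20, 21, 21, 8, 2, 4]
push(15) -> [20, 21, 21, 8, 2, 4, 15]
Final stack (bottom to top): [20, 21, 21, 8, 2, 4, 15]


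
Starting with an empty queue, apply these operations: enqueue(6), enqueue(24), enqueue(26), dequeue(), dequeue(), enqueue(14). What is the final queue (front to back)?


enqueue(6) -> [6]
enqueue(24) -> [6, 24]
enqueue(26) -> [6, 24, 26]
dequeue() returns 6 -> [24, 26]
dequeue() returns 24 -> [26]
enqueue(14) -> [26, 14]
Final queue (front to back): [26, 14]


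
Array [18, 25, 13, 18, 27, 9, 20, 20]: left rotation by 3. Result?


Left rotate by 3: [18, 27, 9, 20, 20, 18, 25, 13]


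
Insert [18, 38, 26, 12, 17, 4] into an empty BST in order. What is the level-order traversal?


Root = 18; build tree by BST insertion.
Level-Order traversal: [18, 12, 38, 4, 17, 26]


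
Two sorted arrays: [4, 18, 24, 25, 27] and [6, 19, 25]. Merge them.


Compare heads, take smaller each step.
Merged: [4, 6, 18, 19, 24, 25, 25, 27]


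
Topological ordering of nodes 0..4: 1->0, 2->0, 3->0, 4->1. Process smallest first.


Kahn's algorithm, process smallest node first
Order: [2, 3, 4, 1, 0]


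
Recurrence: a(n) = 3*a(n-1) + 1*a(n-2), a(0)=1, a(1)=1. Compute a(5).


Build bottom-up:
...a(3)=13, a(4)=43, a(5)=3*43+1*13=142


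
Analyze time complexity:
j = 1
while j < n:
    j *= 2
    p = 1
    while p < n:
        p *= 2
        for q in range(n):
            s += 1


Per nesting level: O(log n) * O(log n) * O(n) = O(n (log n)^2)
Complexity: O(n (log n)^2)


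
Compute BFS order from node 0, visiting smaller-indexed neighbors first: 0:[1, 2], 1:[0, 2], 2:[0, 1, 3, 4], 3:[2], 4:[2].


BFS queue: start with [0]
Visit order: [0, 1, 2, 3, 4]


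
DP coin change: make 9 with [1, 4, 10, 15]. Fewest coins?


dp[0]=0; dp[i]=1+min(dp[i-c] for c in coins)
...dp[4]=1, dp[5]=2, dp[6]=3, dp[7]=4, dp[8]=2, dp[9]=3
Minimum coins for 9 = 3


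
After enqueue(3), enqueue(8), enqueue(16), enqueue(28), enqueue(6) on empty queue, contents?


enqueue(3) -> [3]
enqueue(8) -> [3, 8]
enqueue(16) -> [3, 8, 16]
enqueue(28) -> [3, 8, 16, 28]
enqueue(6) -> [3, 8, 16, 28, 6]
Final queue (front to back): [3, 8, 16, 28, 6]


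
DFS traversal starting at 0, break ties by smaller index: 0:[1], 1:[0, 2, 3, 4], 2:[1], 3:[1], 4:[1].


DFS stack-based: start with [0]
Visit order: [0, 1, 2, 3, 4]


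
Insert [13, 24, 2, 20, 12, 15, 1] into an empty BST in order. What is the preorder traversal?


Root = 13; build tree by BST insertion.
Preorder traversal: [13, 2, 1, 12, 24, 20, 15]


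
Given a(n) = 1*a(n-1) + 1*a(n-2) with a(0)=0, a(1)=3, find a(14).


Build bottom-up:
...a(12)=432, a(13)=699, a(14)=1*699+1*432=1131


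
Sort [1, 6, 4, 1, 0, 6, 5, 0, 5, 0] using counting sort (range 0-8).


Count array: [3, 2, 0, 0, 1, 2, 2, 0, 0]
Reconstruct: [0, 0, 0, 1, 1, 4, 5, 5, 6, 6]


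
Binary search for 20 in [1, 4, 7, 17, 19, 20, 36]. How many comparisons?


Search for 20:
[0,6] mid=3 arr[3]=17
[4,6] mid=5 arr[5]=20
Total: 2 comparisons


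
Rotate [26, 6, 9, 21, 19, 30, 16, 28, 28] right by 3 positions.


Right rotate by 3: [16, 28, 28, 26, 6, 9, 21, 19, 30]


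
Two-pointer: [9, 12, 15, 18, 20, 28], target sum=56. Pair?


Two pointers: lo=0, hi=5
No pair sums to 56


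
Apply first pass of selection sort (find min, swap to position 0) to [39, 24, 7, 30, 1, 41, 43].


After one pass: [1, 24, 7, 30, 39, 41, 43]


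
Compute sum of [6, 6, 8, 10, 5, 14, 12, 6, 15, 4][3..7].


Prefix sums: [0, 6, 12, 20, 30, 35, 49, 61, 67, 82, 86]
Sum[3..7] = prefix[8] - prefix[3] = 67 - 20 = 47


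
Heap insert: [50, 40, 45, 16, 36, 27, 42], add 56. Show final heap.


Append 56: [50, 40, 45, 16, 36, 27, 42, 56]
Bubble up: swap idx 7(56) with idx 3(16); swap idx 3(56) with idx 1(40); swap idx 1(56) with idx 0(50)
Result: [56, 50, 45, 40, 36, 27, 42, 16]


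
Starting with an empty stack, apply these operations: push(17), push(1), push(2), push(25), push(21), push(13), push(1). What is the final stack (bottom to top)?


push(17) -> [17]
push(1) -> [17, 1]
push(2) -> [17, 1, 2]
push(25) -> [17, 1, 2, 25]
push(21) -> [17, 1, 2, 25, 21]
push(13) -> [17, 1, 2, 25, 21, 13]
push(1) -> [17, 1, 2, 25, 21, 13, 1]
Final stack (bottom to top): [17, 1, 2, 25, 21, 13, 1]


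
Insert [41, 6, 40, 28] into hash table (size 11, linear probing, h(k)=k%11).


Insertions: 41->slot 8; 6->slot 6; 40->slot 7; 28->slot 9
Table: [None, None, None, None, None, None, 6, 40, 41, 28, None]


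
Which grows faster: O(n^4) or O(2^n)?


quartic grows slower than exponential
O(n^4) is asymptotically smaller; O(2^n) grows faster


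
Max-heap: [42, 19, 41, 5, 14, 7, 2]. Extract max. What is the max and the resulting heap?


Max = 42
Replace root with last, heapify down
Resulting heap: [41, 19, 7, 5, 14, 2]


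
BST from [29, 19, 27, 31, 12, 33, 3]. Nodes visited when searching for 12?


BST root = 29
Search for 12: compare at each node
Path: [29, 19, 12]


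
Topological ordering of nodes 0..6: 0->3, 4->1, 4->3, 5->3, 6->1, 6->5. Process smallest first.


Kahn's algorithm, process smallest node first
Order: [0, 2, 4, 6, 1, 5, 3]


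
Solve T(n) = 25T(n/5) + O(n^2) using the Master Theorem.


a=25, b=5, c=2. log_5(25)=2 = c=2. Case 2: O(n^c log n) = O(n^2 log n)
Complexity: O(n^2 log n)


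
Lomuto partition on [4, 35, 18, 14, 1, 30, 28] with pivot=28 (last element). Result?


Elements <= 28 go left of pivot.
Result: [4, 18, 14, 1, 28, 30, 35], pivot at index 4


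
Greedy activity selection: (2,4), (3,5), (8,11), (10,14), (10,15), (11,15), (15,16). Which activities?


Greedy: pick earliest-ending, then skip overlaps.
Selected (4 activities): [(2, 4), (8, 11), (11, 15), (15, 16)]


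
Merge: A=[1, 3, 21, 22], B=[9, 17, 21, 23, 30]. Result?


Compare heads, take smaller each step.
Merged: [1, 3, 9, 17, 21, 21, 22, 23, 30]


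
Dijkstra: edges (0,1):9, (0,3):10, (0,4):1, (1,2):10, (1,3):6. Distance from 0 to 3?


Dijkstra from 0:
Distances: {0: 0, 1: 9, 2: 19, 3: 10, 4: 1}
Shortest distance to 3 = 10, path = [0, 3]


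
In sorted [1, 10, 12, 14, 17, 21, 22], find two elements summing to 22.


Two pointers: lo=0, hi=6
Found pair: (1, 21) summing to 22


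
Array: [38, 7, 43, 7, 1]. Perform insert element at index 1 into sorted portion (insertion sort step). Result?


After one pass: [7, 38, 43, 7, 1]


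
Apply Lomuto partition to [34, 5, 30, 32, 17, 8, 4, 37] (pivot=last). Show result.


Elements <= 37 go left of pivot.
Result: [34, 5, 30, 32, 17, 8, 4, 37], pivot at index 7


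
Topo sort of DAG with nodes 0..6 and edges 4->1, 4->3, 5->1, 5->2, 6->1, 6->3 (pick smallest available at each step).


Kahn's algorithm, process smallest node first
Order: [0, 4, 5, 2, 6, 1, 3]


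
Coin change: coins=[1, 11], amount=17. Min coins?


dp[0]=0; dp[i]=1+min(dp[i-c] for c in coins)
...dp[12]=2, dp[13]=3, dp[14]=4, dp[15]=5, dp[16]=6, dp[17]=7
Minimum coins for 17 = 7


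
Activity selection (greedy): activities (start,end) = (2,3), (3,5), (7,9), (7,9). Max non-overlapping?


Greedy: pick earliest-ending, then skip overlaps.
Selected (3 activities): [(2, 3), (3, 5), (7, 9)]


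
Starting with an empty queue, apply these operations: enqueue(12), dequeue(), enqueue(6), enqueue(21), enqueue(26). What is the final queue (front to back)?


enqueue(12) -> [12]
dequeue() returns 12 -> []
enqueue(6) -> [6]
enqueue(21) -> [6, 21]
enqueue(26) -> [6, 21, 26]
Final queue (front to back): [6, 21, 26]


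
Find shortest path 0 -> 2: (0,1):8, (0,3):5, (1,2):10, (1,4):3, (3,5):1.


Dijkstra from 0:
Distances: {0: 0, 1: 8, 2: 18, 3: 5, 4: 11, 5: 6}
Shortest distance to 2 = 18, path = [0, 1, 2]


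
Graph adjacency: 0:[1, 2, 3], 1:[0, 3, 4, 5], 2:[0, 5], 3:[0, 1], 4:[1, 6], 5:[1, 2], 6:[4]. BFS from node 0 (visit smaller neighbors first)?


BFS queue: start with [0]
Visit order: [0, 1, 2, 3, 4, 5, 6]


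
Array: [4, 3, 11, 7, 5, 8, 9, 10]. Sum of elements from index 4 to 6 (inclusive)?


Prefix sums: [0, 4, 7, 18, 25, 30, 38, 47, 57]
Sum[4..6] = prefix[7] - prefix[4] = 47 - 25 = 22


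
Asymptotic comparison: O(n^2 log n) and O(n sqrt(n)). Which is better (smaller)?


n^1.5 grows slower than n^2 log n
O(n sqrt(n)) is asymptotically smaller; O(n^2 log n) grows faster


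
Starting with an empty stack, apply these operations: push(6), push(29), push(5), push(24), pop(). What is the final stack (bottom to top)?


push(6) -> [6]
push(29) -> [6, 29]
push(5) -> [6, 29, 5]
push(24) -> [6, 29, 5, 24]
pop() returns 24 -> [6, 29, 5]
Final stack (bottom to top): [6, 29, 5]


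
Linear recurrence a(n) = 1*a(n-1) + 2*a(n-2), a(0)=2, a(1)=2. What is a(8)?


Build bottom-up:
...a(6)=86, a(7)=170, a(8)=1*170+2*86=342


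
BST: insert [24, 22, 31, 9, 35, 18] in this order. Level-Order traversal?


Root = 24; build tree by BST insertion.
Level-Order traversal: [24, 22, 31, 9, 35, 18]


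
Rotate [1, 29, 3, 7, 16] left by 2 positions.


Left rotate by 2: [3, 7, 16, 1, 29]


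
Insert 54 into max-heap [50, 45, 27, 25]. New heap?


Append 54: [50, 45, 27, 25, 54]
Bubble up: swap idx 4(54) with idx 1(45); swap idx 1(54) with idx 0(50)
Result: [54, 50, 27, 25, 45]


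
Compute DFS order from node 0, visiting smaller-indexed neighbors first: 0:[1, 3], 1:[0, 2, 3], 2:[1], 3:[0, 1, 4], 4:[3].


DFS stack-based: start with [0]
Visit order: [0, 1, 2, 3, 4]


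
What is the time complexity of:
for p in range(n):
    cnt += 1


Per nesting level: O(n) = O(n)
Complexity: O(n)


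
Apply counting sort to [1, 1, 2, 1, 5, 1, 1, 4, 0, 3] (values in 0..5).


Count array: [1, 5, 1, 1, 1, 1]
Reconstruct: [0, 1, 1, 1, 1, 1, 2, 3, 4, 5]


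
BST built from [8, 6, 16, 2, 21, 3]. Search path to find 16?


BST root = 8
Search for 16: compare at each node
Path: [8, 16]


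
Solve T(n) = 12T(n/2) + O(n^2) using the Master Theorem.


a=12, b=2, c=2. log_2(12)=3.585 > c=2. Case 1: O(n^log_b(a)) = O(n^3.585)
Complexity: O(n^3.585)


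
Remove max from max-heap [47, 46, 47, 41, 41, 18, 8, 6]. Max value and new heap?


Max = 47
Replace root with last, heapify down
Resulting heap: [47, 46, 18, 41, 41, 6, 8]


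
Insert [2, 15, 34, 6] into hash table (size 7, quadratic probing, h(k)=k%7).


Insertions: 2->slot 2; 15->slot 1; 34->slot 6; 6->slot 0
Table: [6, 15, 2, None, None, None, 34]


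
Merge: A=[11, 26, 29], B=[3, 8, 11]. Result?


Compare heads, take smaller each step.
Merged: [3, 8, 11, 11, 26, 29]


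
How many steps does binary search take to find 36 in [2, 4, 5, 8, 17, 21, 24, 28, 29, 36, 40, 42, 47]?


Search for 36:
[0,12] mid=6 arr[6]=24
[7,12] mid=9 arr[9]=36
Total: 2 comparisons


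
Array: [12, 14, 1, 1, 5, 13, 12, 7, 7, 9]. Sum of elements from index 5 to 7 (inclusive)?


Prefix sums: [0, 12, 26, 27, 28, 33, 46, 58, 65, 72, 81]
Sum[5..7] = prefix[8] - prefix[5] = 65 - 33 = 32


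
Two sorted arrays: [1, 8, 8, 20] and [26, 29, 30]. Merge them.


Compare heads, take smaller each step.
Merged: [1, 8, 8, 20, 26, 29, 30]


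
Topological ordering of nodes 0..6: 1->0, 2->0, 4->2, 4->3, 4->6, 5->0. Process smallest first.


Kahn's algorithm, process smallest node first
Order: [1, 4, 2, 3, 5, 0, 6]


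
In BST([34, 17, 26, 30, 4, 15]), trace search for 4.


BST root = 34
Search for 4: compare at each node
Path: [34, 17, 4]


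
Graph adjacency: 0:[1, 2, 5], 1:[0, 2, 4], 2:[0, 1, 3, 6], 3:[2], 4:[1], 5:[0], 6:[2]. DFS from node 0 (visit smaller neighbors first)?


DFS stack-based: start with [0]
Visit order: [0, 1, 2, 3, 6, 4, 5]


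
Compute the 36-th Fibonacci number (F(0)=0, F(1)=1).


F(n)=F(n-1)+F(n-2)
...F(34)=5702887, F(35)=9227465, F(36)=14930352


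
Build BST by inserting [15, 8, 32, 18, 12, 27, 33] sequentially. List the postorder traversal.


Root = 15; build tree by BST insertion.
Postorder traversal: [12, 8, 27, 18, 33, 32, 15]


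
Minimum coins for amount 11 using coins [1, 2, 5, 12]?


dp[0]=0; dp[i]=1+min(dp[i-c] for c in coins)
...dp[6]=2, dp[7]=2, dp[8]=3, dp[9]=3, dp[10]=2, dp[11]=3
Minimum coins for 11 = 3


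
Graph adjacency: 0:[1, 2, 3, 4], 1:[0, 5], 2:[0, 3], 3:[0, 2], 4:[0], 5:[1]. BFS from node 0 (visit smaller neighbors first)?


BFS queue: start with [0]
Visit order: [0, 1, 2, 3, 4, 5]


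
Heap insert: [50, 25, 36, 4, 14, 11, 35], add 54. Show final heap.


Append 54: [50, 25, 36, 4, 14, 11, 35, 54]
Bubble up: swap idx 7(54) with idx 3(4); swap idx 3(54) with idx 1(25); swap idx 1(54) with idx 0(50)
Result: [54, 50, 36, 25, 14, 11, 35, 4]


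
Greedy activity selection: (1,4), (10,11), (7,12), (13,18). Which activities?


Greedy: pick earliest-ending, then skip overlaps.
Selected (3 activities): [(1, 4), (10, 11), (13, 18)]


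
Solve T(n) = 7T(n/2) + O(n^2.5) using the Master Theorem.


a=7, b=2, c=2.5. log_2(7)=2.807 > c=2.5. Case 1: O(n^log_b(a)) = O(n^2.807)
Complexity: O(n^2.807)


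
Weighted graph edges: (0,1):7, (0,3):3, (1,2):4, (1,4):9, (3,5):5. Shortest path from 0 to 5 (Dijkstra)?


Dijkstra from 0:
Distances: {0: 0, 1: 7, 2: 11, 3: 3, 4: 16, 5: 8}
Shortest distance to 5 = 8, path = [0, 3, 5]


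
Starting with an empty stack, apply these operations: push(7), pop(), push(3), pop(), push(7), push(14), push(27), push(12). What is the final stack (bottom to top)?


push(7) -> [7]
pop() returns 7 -> []
push(3) -> [3]
pop() returns 3 -> []
push(7) -> [7]
push(14) -> [7, 14]
push(27) -> [7, 14, 27]
push(12) -> [7, 14, 27, 12]
Final stack (bottom to top): [7, 14, 27, 12]


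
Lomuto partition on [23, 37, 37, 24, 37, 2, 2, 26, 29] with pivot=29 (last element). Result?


Elements <= 29 go left of pivot.
Result: [23, 24, 2, 2, 26, 29, 37, 37, 37], pivot at index 5


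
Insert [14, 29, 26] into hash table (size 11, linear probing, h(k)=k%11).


Insertions: 14->slot 3; 29->slot 7; 26->slot 4
Table: [None, None, None, 14, 26, None, None, 29, None, None, None]


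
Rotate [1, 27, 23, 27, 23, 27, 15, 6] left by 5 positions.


Left rotate by 5: [27, 15, 6, 1, 27, 23, 27, 23]


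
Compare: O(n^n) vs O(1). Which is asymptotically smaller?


constant grows slower than n^n
O(1) is asymptotically smaller; O(n^n) grows faster


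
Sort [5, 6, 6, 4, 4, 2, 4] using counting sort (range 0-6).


Count array: [0, 0, 1, 0, 3, 1, 2]
Reconstruct: [2, 4, 4, 4, 5, 6, 6]


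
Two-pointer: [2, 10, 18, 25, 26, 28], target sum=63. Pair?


Two pointers: lo=0, hi=5
No pair sums to 63


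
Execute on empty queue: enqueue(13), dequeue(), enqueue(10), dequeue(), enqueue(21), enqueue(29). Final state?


enqueue(13) -> [13]
dequeue() returns 13 -> []
enqueue(10) -> [10]
dequeue() returns 10 -> []
enqueue(21) -> [21]
enqueue(29) -> [21, 29]
Final queue (front to back): [21, 29]


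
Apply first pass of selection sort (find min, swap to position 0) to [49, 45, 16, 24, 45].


After one pass: [16, 45, 49, 24, 45]


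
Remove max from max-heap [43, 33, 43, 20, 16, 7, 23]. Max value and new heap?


Max = 43
Replace root with last, heapify down
Resulting heap: [43, 33, 23, 20, 16, 7]


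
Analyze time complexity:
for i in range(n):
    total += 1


Per nesting level: O(n) = O(n)
Complexity: O(n)


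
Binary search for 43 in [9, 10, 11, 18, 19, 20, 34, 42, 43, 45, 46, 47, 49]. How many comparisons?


Search for 43:
[0,12] mid=6 arr[6]=34
[7,12] mid=9 arr[9]=45
[7,8] mid=7 arr[7]=42
[8,8] mid=8 arr[8]=43
Total: 4 comparisons


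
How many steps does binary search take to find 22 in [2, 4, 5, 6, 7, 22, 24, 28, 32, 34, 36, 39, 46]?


Search for 22:
[0,12] mid=6 arr[6]=24
[0,5] mid=2 arr[2]=5
[3,5] mid=4 arr[4]=7
[5,5] mid=5 arr[5]=22
Total: 4 comparisons


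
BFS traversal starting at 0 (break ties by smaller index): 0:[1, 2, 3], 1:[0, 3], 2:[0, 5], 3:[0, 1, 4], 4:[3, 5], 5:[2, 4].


BFS queue: start with [0]
Visit order: [0, 1, 2, 3, 5, 4]


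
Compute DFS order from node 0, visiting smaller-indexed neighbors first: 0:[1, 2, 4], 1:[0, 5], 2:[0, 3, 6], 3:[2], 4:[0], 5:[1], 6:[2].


DFS stack-based: start with [0]
Visit order: [0, 1, 5, 2, 3, 6, 4]


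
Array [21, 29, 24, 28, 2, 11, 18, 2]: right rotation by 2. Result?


Right rotate by 2: [18, 2, 21, 29, 24, 28, 2, 11]


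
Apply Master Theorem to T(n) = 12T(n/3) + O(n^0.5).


a=12, b=3, c=0.5. log_3(12)=2.262 > c=0.5. Case 1: O(n^log_b(a)) = O(n^2.262)
Complexity: O(n^2.262)


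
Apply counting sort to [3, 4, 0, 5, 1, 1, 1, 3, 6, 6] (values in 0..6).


Count array: [1, 3, 0, 2, 1, 1, 2]
Reconstruct: [0, 1, 1, 1, 3, 3, 4, 5, 6, 6]


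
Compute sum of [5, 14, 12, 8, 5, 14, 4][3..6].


Prefix sums: [0, 5, 19, 31, 39, 44, 58, 62]
Sum[3..6] = prefix[7] - prefix[3] = 62 - 31 = 31


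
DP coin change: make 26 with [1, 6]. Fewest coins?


dp[0]=0; dp[i]=1+min(dp[i-c] for c in coins)
...dp[21]=6, dp[22]=7, dp[23]=8, dp[24]=4, dp[25]=5, dp[26]=6
Minimum coins for 26 = 6


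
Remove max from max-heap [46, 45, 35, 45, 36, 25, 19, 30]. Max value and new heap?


Max = 46
Replace root with last, heapify down
Resulting heap: [45, 45, 35, 30, 36, 25, 19]


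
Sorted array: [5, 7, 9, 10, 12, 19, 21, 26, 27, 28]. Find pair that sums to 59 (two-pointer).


Two pointers: lo=0, hi=9
No pair sums to 59


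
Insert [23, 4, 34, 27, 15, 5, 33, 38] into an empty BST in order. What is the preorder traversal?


Root = 23; build tree by BST insertion.
Preorder traversal: [23, 4, 15, 5, 34, 27, 33, 38]


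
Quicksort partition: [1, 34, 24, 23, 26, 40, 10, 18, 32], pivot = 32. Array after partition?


Elements <= 32 go left of pivot.
Result: [1, 24, 23, 26, 10, 18, 32, 40, 34], pivot at index 6


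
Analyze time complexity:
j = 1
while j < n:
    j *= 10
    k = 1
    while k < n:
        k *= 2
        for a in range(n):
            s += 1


Per nesting level: O(log n) * O(log n) * O(n) = O(n (log n)^2)
Complexity: O(n (log n)^2)


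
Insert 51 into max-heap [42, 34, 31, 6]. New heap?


Append 51: [42, 34, 31, 6, 51]
Bubble up: swap idx 4(51) with idx 1(34); swap idx 1(51) with idx 0(42)
Result: [51, 42, 31, 6, 34]


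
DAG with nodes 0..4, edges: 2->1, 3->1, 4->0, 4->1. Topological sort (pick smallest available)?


Kahn's algorithm, process smallest node first
Order: [2, 3, 4, 0, 1]


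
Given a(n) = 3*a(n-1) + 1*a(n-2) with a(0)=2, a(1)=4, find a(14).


Build bottom-up:
...a(12)=2152082, a(13)=7107844, a(14)=3*7107844+1*2152082=23475614


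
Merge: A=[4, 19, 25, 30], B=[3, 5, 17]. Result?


Compare heads, take smaller each step.
Merged: [3, 4, 5, 17, 19, 25, 30]


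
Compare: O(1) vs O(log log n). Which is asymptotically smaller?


constant grows slower than double-logarithmic
O(1) is asymptotically smaller; O(log log n) grows faster


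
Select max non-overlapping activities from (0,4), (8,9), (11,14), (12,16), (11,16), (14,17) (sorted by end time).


Greedy: pick earliest-ending, then skip overlaps.
Selected (4 activities): [(0, 4), (8, 9), (11, 14), (14, 17)]


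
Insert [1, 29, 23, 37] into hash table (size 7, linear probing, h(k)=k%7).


Insertions: 1->slot 1; 29->slot 2; 23->slot 3; 37->slot 4
Table: [None, 1, 29, 23, 37, None, None]


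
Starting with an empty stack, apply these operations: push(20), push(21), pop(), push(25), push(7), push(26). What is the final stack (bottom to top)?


push(20) -> [20]
push(21) -> [20, 21]
pop() returns 21 -> [20]
push(25) -> [20, 25]
push(7) -> [20, 25, 7]
push(26) -> [20, 25, 7, 26]
Final stack (bottom to top): [20, 25, 7, 26]


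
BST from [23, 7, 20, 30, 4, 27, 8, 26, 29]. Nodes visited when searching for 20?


BST root = 23
Search for 20: compare at each node
Path: [23, 7, 20]


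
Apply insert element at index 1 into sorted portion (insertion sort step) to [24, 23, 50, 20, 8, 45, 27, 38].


After one pass: [23, 24, 50, 20, 8, 45, 27, 38]


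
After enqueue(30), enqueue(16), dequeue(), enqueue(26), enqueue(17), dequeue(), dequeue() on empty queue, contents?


enqueue(30) -> [30]
enqueue(16) -> [30, 16]
dequeue() returns 30 -> [16]
enqueue(26) -> [16, 26]
enqueue(17) -> [16, 26, 17]
dequeue() returns 16 -> [26, 17]
dequeue() returns 26 -> [17]
Final queue (front to back): [17]


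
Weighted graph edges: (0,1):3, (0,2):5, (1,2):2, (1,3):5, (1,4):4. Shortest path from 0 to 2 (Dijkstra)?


Dijkstra from 0:
Distances: {0: 0, 1: 3, 2: 5, 3: 8, 4: 7}
Shortest distance to 2 = 5, path = [0, 2]


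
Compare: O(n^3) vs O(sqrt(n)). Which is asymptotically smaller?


sublinear grows slower than cubic
O(sqrt(n)) is asymptotically smaller; O(n^3) grows faster


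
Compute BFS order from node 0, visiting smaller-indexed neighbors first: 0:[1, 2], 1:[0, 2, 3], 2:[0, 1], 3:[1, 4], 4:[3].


BFS queue: start with [0]
Visit order: [0, 1, 2, 3, 4]


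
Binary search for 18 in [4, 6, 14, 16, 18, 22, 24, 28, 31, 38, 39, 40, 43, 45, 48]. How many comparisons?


Search for 18:
[0,14] mid=7 arr[7]=28
[0,6] mid=3 arr[3]=16
[4,6] mid=5 arr[5]=22
[4,4] mid=4 arr[4]=18
Total: 4 comparisons


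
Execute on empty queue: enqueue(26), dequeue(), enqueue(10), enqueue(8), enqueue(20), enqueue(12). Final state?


enqueue(26) -> [26]
dequeue() returns 26 -> []
enqueue(10) -> [10]
enqueue(8) -> [10, 8]
enqueue(20) -> [10, 8, 20]
enqueue(12) -> [10, 8, 20, 12]
Final queue (front to back): [10, 8, 20, 12]


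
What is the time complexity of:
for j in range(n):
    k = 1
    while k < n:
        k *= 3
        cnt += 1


Per nesting level: O(n) * O(log n) = O(n log n)
Complexity: O(n log n)


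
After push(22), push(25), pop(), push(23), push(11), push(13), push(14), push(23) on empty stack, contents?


push(22) -> [22]
push(25) -> [22, 25]
pop() returns 25 -> [22]
push(23) -> [22, 23]
push(11) -> [22, 23, 11]
push(13) -> [22, 23, 11, 13]
push(14) -> [22, 23, 11, 13, 14]
push(23) -> [22, 23, 11, 13, 14, 23]
Final stack (bottom to top): [22, 23, 11, 13, 14, 23]
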